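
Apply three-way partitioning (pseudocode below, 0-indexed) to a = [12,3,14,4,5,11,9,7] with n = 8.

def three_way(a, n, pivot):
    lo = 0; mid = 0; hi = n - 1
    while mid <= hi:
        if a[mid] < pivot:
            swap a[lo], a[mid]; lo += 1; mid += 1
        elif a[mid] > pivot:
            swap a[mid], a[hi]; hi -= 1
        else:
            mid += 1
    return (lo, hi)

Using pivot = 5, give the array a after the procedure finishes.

[3,4,5,14,11,9,7,12]

lo=0 mid=0 hi=7
12>5: swap(0,7), hi=6 ⇒ [7,3,14,4,5,11,9,12]
7>5: swap(0,6), hi=5 ⇒ [9,3,14,4,5,11,7,12]
9>5: swap(0,5), hi=4 ⇒ [11,3,14,4,5,9,7,12]
11>5: swap(0,4), hi=3 ⇒ [5,3,14,4,11,9,7,12]
5=5: mid=1
3<5: swap(0,1), lo=1 mid=2 ⇒ [3,5,14,4,11,9,7,12]
14>5: swap(2,3), hi=2 ⇒ [3,5,4,14,11,9,7,12]
4<5: swap(1,2), lo=2 mid=3 ⇒ [3,4,5,14,11,9,7,12]
done. lo=2 hi=2; a=[3,4,5,14,11,9,7,12]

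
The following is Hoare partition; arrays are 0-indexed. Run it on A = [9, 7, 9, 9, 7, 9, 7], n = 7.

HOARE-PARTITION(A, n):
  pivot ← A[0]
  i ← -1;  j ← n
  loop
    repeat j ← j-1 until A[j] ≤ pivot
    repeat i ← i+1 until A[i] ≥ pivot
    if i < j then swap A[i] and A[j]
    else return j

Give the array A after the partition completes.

[7, 7, 9, 7, 9, 9, 9]

pivot = A[0] = 9; i = -1, j = 7
j→6 (A[6]=7≤9), i→0 (A[0]=9≥9); i<j, swap → [7, 7, 9, 9, 7, 9, 9]
j→5 (A[5]=9≤9), i→2 (A[2]=9≥9); i<j, swap → [7, 7, 9, 9, 7, 9, 9]
j→4 (A[4]=7≤9), i→3 (A[3]=9≥9); i<j, swap → [7, 7, 9, 7, 9, 9, 9]
j→3, i→4; i≥j, return j=3. A = [7, 7, 9, 7, 9, 9, 9]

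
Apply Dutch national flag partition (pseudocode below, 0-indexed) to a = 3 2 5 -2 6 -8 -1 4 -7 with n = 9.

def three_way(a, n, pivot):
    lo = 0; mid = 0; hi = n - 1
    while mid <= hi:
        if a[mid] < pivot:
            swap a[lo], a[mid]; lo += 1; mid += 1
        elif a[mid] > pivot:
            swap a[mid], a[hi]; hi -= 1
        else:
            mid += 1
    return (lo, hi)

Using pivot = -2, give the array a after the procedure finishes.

pivot = -2; lo=0, mid=0, hi=8
a[mid]=3>-2: swap a[0],a[8]; hi=7 → -7 2 5 -2 6 -8 -1 4 3
a[mid]=-7<-2: swap a[0],a[0]; lo=1,mid=1 → -7 2 5 -2 6 -8 -1 4 3
a[mid]=2>-2: swap a[1],a[7]; hi=6 → -7 4 5 -2 6 -8 -1 2 3
a[mid]=4>-2: swap a[1],a[6]; hi=5 → -7 -1 5 -2 6 -8 4 2 3
a[mid]=-1>-2: swap a[1],a[5]; hi=4 → -7 -8 5 -2 6 -1 4 2 3
a[mid]=-8<-2: swap a[1],a[1]; lo=2,mid=2 → -7 -8 5 -2 6 -1 4 2 3
a[mid]=5>-2: swap a[2],a[4]; hi=3 → -7 -8 6 -2 5 -1 4 2 3
a[mid]=6>-2: swap a[2],a[3]; hi=2 → -7 -8 -2 6 5 -1 4 2 3
a[mid]=-2=-2: mid=3
end: lo=2, hi=2; a = -7 -8 -2 6 5 -1 4 2 3

-7 -8 -2 6 5 -1 4 2 3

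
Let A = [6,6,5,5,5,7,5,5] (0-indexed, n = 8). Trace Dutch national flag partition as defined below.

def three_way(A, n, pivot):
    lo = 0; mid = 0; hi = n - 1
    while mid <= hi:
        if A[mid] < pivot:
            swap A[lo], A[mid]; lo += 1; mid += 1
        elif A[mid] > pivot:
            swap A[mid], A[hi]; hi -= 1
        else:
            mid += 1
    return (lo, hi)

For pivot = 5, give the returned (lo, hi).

(0, 4)

pivot = 5; lo=0, mid=0, hi=7
A[mid]=6>5: swap A[0],A[7]; hi=6 → [5,6,5,5,5,7,5,6]
A[mid]=5=5: mid=1
A[mid]=6>5: swap A[1],A[6]; hi=5 → [5,5,5,5,5,7,6,6]
A[mid]=5=5: mid=2
A[mid]=5=5: mid=3
A[mid]=5=5: mid=4
A[mid]=5=5: mid=5
A[mid]=7>5: swap A[5],A[5]; hi=4 → [5,5,5,5,5,7,6,6]
end: lo=0, hi=4; A = [5,5,5,5,5,7,6,6]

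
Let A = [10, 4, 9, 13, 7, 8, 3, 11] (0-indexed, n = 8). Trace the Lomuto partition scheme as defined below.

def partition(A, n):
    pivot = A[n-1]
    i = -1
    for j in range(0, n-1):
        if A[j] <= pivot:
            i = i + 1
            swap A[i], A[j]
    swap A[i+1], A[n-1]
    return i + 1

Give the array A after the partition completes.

[10, 4, 9, 7, 8, 3, 11, 13]

pivot = A[7] = 11; i = -1
j=0: A[0]=10 ≤ 11 → i=0, swap A[0],A[0] (no change) → [10, 4, 9, 13, 7, 8, 3, 11]
j=1: A[1]=4 ≤ 11 → i=1, swap A[1],A[1] (no change) → [10, 4, 9, 13, 7, 8, 3, 11]
j=2: A[2]=9 ≤ 11 → i=2, swap A[2],A[2] (no change) → [10, 4, 9, 13, 7, 8, 3, 11]
j=3: A[3]=13 > 11 → no swap
j=4: A[4]=7 ≤ 11 → i=3, swap A[3],A[4] → [10, 4, 9, 7, 13, 8, 3, 11]
j=5: A[5]=8 ≤ 11 → i=4, swap A[4],A[5] → [10, 4, 9, 7, 8, 13, 3, 11]
j=6: A[6]=3 ≤ 11 → i=5, swap A[5],A[6] → [10, 4, 9, 7, 8, 3, 13, 11]
final swap A[6],A[7] → [10, 4, 9, 7, 8, 3, 11, 13]; return 6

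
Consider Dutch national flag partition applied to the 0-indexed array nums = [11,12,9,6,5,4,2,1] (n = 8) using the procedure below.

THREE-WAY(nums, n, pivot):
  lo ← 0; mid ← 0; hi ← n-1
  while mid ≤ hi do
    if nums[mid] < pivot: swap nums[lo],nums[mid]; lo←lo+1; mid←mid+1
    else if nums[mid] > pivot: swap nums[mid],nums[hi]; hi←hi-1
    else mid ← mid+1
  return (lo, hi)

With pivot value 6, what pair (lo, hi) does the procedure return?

(4, 4)

lo=0 mid=0 hi=7
11>6: swap(0,7), hi=6 ⇒ [1,12,9,6,5,4,2,11]
1<6: swap(0,0), lo=1 mid=1 ⇒ [1,12,9,6,5,4,2,11]
12>6: swap(1,6), hi=5 ⇒ [1,2,9,6,5,4,12,11]
2<6: swap(1,1), lo=2 mid=2 ⇒ [1,2,9,6,5,4,12,11]
9>6: swap(2,5), hi=4 ⇒ [1,2,4,6,5,9,12,11]
4<6: swap(2,2), lo=3 mid=3 ⇒ [1,2,4,6,5,9,12,11]
6=6: mid=4
5<6: swap(3,4), lo=4 mid=5 ⇒ [1,2,4,5,6,9,12,11]
done. lo=4 hi=4; nums=[1,2,4,5,6,9,12,11]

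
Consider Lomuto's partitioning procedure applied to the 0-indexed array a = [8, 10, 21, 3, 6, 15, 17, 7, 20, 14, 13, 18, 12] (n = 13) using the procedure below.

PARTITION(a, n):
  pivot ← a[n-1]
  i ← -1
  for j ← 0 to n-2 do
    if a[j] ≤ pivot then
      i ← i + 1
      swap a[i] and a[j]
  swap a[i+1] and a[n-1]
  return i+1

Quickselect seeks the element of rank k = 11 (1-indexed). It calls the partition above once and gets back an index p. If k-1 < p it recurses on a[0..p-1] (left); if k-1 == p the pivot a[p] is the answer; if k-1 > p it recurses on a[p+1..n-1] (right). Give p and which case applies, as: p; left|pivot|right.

5; right

pivot=12, i=-1
j=0: 8≤12, i=0, swap(0,0) ⇒ [8, 10, 21, 3, 6, 15, 17, 7, 20, 14, 13, 18, 12]
j=1: 10≤12, i=1, swap(1,1) ⇒ [8, 10, 21, 3, 6, 15, 17, 7, 20, 14, 13, 18, 12]
j=2: 21>12, skip
j=3: 3≤12, i=2, swap(2,3) ⇒ [8, 10, 3, 21, 6, 15, 17, 7, 20, 14, 13, 18, 12]
j=4: 6≤12, i=3, swap(3,4) ⇒ [8, 10, 3, 6, 21, 15, 17, 7, 20, 14, 13, 18, 12]
j=5: 15>12, skip
j=6: 17>12, skip
j=7: 7≤12, i=4, swap(4,7) ⇒ [8, 10, 3, 6, 7, 15, 17, 21, 20, 14, 13, 18, 12]
j=8: 20>12, skip
j=9: 14>12, skip
j=10: 13>12, skip
j=11: 18>12, skip
swap(5,12) ⇒ [8, 10, 3, 6, 7, 12, 17, 21, 20, 14, 13, 18, 15]; return 5
p = 5; k-1 = 10 > 5 ⇒ right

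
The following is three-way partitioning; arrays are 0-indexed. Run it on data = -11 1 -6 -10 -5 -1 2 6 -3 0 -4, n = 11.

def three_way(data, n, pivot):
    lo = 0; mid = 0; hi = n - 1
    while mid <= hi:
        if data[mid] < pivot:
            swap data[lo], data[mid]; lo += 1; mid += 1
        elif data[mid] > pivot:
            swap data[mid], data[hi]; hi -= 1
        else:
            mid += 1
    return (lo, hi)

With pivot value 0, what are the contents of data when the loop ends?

lo=0 mid=0 hi=10
-11<0: swap(0,0), lo=1 mid=1 ⇒ -11 1 -6 -10 -5 -1 2 6 -3 0 -4
1>0: swap(1,10), hi=9 ⇒ -11 -4 -6 -10 -5 -1 2 6 -3 0 1
-4<0: swap(1,1), lo=2 mid=2 ⇒ -11 -4 -6 -10 -5 -1 2 6 -3 0 1
-6<0: swap(2,2), lo=3 mid=3 ⇒ -11 -4 -6 -10 -5 -1 2 6 -3 0 1
-10<0: swap(3,3), lo=4 mid=4 ⇒ -11 -4 -6 -10 -5 -1 2 6 -3 0 1
-5<0: swap(4,4), lo=5 mid=5 ⇒ -11 -4 -6 -10 -5 -1 2 6 -3 0 1
-1<0: swap(5,5), lo=6 mid=6 ⇒ -11 -4 -6 -10 -5 -1 2 6 -3 0 1
2>0: swap(6,9), hi=8 ⇒ -11 -4 -6 -10 -5 -1 0 6 -3 2 1
0=0: mid=7
6>0: swap(7,8), hi=7 ⇒ -11 -4 -6 -10 -5 -1 0 -3 6 2 1
-3<0: swap(6,7), lo=7 mid=8 ⇒ -11 -4 -6 -10 -5 -1 -3 0 6 2 1
done. lo=7 hi=7; data=-11 -4 -6 -10 -5 -1 -3 0 6 2 1

-11 -4 -6 -10 -5 -1 -3 0 6 2 1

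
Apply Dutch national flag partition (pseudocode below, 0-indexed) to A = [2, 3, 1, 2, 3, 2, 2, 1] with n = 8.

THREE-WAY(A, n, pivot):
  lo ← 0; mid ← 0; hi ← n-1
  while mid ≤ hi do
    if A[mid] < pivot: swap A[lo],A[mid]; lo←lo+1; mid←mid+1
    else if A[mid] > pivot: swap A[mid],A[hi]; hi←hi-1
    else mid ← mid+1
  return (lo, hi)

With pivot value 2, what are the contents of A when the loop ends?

lo=0 mid=0 hi=7
2=2: mid=1
3>2: swap(1,7), hi=6 ⇒ [2, 1, 1, 2, 3, 2, 2, 3]
1<2: swap(0,1), lo=1 mid=2 ⇒ [1, 2, 1, 2, 3, 2, 2, 3]
1<2: swap(1,2), lo=2 mid=3 ⇒ [1, 1, 2, 2, 3, 2, 2, 3]
2=2: mid=4
3>2: swap(4,6), hi=5 ⇒ [1, 1, 2, 2, 2, 2, 3, 3]
2=2: mid=5
2=2: mid=6
done. lo=2 hi=5; A=[1, 1, 2, 2, 2, 2, 3, 3]

[1, 1, 2, 2, 2, 2, 3, 3]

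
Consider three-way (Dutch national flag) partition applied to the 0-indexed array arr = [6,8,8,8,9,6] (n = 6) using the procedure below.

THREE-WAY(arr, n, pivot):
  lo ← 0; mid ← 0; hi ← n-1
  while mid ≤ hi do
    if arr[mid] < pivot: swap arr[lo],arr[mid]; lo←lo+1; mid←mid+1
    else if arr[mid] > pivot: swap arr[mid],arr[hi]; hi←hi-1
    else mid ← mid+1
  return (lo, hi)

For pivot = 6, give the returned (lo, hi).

(0, 1)

pivot = 6; lo=0, mid=0, hi=5
arr[mid]=6=6: mid=1
arr[mid]=8>6: swap arr[1],arr[5]; hi=4 → [6,6,8,8,9,8]
arr[mid]=6=6: mid=2
arr[mid]=8>6: swap arr[2],arr[4]; hi=3 → [6,6,9,8,8,8]
arr[mid]=9>6: swap arr[2],arr[3]; hi=2 → [6,6,8,9,8,8]
arr[mid]=8>6: swap arr[2],arr[2]; hi=1 → [6,6,8,9,8,8]
end: lo=0, hi=1; arr = [6,6,8,9,8,8]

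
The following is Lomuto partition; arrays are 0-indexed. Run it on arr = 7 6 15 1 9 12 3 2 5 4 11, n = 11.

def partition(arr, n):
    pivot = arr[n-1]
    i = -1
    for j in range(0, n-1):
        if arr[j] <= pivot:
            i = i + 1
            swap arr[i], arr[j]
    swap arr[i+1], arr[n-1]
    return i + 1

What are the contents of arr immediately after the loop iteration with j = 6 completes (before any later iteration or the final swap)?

pivot = arr[10] = 11; i = -1
j=0: arr[0]=7 ≤ 11 → i=0, swap arr[0],arr[0] (no change) → 7 6 15 1 9 12 3 2 5 4 11
j=1: arr[1]=6 ≤ 11 → i=1, swap arr[1],arr[1] (no change) → 7 6 15 1 9 12 3 2 5 4 11
j=2: arr[2]=15 > 11 → no swap
j=3: arr[3]=1 ≤ 11 → i=2, swap arr[2],arr[3] → 7 6 1 15 9 12 3 2 5 4 11
j=4: arr[4]=9 ≤ 11 → i=3, swap arr[3],arr[4] → 7 6 1 9 15 12 3 2 5 4 11
j=5: arr[5]=12 > 11 → no swap
j=6: arr[6]=3 ≤ 11 → i=4, swap arr[4],arr[6] → 7 6 1 9 3 12 15 2 5 4 11
(after j=6) arr = 7 6 1 9 3 12 15 2 5 4 11

7 6 1 9 3 12 15 2 5 4 11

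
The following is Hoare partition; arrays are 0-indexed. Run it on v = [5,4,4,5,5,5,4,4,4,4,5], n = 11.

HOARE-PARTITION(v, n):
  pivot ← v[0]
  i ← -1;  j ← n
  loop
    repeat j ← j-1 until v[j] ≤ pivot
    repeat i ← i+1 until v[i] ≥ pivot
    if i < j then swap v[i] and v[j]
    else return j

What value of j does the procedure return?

6

pivot=5
j stops at 10 (5), i stops at 0 (5); swap ⇒ [5,4,4,5,5,5,4,4,4,4,5]
j stops at 9 (4), i stops at 3 (5); swap ⇒ [5,4,4,4,5,5,4,4,4,5,5]
j stops at 8 (4), i stops at 4 (5); swap ⇒ [5,4,4,4,4,5,4,4,5,5,5]
j stops at 7 (4), i stops at 5 (5); swap ⇒ [5,4,4,4,4,4,4,5,5,5,5]
j stops at 6, i stops at 7; i≥j ⇒ return 6. v=[5,4,4,4,4,4,4,5,5,5,5]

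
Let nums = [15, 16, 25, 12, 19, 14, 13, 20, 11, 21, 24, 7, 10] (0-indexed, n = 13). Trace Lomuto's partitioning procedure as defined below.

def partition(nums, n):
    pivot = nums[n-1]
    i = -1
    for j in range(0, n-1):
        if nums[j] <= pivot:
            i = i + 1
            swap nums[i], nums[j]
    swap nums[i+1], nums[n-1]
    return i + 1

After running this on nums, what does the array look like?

pivot = nums[12] = 10; i = -1
j=0: nums[0]=15 > 10 → no swap
j=1: nums[1]=16 > 10 → no swap
j=2: nums[2]=25 > 10 → no swap
j=3: nums[3]=12 > 10 → no swap
j=4: nums[4]=19 > 10 → no swap
j=5: nums[5]=14 > 10 → no swap
j=6: nums[6]=13 > 10 → no swap
j=7: nums[7]=20 > 10 → no swap
j=8: nums[8]=11 > 10 → no swap
j=9: nums[9]=21 > 10 → no swap
j=10: nums[10]=24 > 10 → no swap
j=11: nums[11]=7 ≤ 10 → i=0, swap nums[0],nums[11] → [7, 16, 25, 12, 19, 14, 13, 20, 11, 21, 24, 15, 10]
final swap nums[1],nums[12] → [7, 10, 25, 12, 19, 14, 13, 20, 11, 21, 24, 15, 16]; return 1

[7, 10, 25, 12, 19, 14, 13, 20, 11, 21, 24, 15, 16]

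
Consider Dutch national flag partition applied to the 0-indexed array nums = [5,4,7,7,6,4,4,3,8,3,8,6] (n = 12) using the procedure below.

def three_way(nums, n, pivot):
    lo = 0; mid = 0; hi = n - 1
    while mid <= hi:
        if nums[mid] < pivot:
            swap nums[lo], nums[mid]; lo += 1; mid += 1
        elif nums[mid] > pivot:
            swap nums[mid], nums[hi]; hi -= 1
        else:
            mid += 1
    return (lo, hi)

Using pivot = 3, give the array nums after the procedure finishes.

[3,3,7,6,4,4,7,8,4,8,6,5]

pivot = 3; lo=0, mid=0, hi=11
nums[mid]=5>3: swap nums[0],nums[11]; hi=10 → [6,4,7,7,6,4,4,3,8,3,8,5]
nums[mid]=6>3: swap nums[0],nums[10]; hi=9 → [8,4,7,7,6,4,4,3,8,3,6,5]
nums[mid]=8>3: swap nums[0],nums[9]; hi=8 → [3,4,7,7,6,4,4,3,8,8,6,5]
nums[mid]=3=3: mid=1
nums[mid]=4>3: swap nums[1],nums[8]; hi=7 → [3,8,7,7,6,4,4,3,4,8,6,5]
nums[mid]=8>3: swap nums[1],nums[7]; hi=6 → [3,3,7,7,6,4,4,8,4,8,6,5]
nums[mid]=3=3: mid=2
nums[mid]=7>3: swap nums[2],nums[6]; hi=5 → [3,3,4,7,6,4,7,8,4,8,6,5]
nums[mid]=4>3: swap nums[2],nums[5]; hi=4 → [3,3,4,7,6,4,7,8,4,8,6,5]
nums[mid]=4>3: swap nums[2],nums[4]; hi=3 → [3,3,6,7,4,4,7,8,4,8,6,5]
nums[mid]=6>3: swap nums[2],nums[3]; hi=2 → [3,3,7,6,4,4,7,8,4,8,6,5]
nums[mid]=7>3: swap nums[2],nums[2]; hi=1 → [3,3,7,6,4,4,7,8,4,8,6,5]
end: lo=0, hi=1; nums = [3,3,7,6,4,4,7,8,4,8,6,5]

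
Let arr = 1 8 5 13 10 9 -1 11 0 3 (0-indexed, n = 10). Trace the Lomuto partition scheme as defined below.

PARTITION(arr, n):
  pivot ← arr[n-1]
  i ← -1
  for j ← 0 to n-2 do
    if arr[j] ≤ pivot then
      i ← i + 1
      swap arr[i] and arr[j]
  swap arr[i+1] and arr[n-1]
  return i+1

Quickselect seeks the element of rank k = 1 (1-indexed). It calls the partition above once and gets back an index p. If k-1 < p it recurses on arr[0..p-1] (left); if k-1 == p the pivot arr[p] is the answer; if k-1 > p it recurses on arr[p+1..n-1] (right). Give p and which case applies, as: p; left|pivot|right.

3; left

pivot=3, i=-1
j=0: 1≤3, i=0, swap(0,0) ⇒ 1 8 5 13 10 9 -1 11 0 3
j=1: 8>3, skip
j=2: 5>3, skip
j=3: 13>3, skip
j=4: 10>3, skip
j=5: 9>3, skip
j=6: -1≤3, i=1, swap(1,6) ⇒ 1 -1 5 13 10 9 8 11 0 3
j=7: 11>3, skip
j=8: 0≤3, i=2, swap(2,8) ⇒ 1 -1 0 13 10 9 8 11 5 3
swap(3,9) ⇒ 1 -1 0 3 10 9 8 11 5 13; return 3
p = 3; k-1 = 0 < 3 ⇒ left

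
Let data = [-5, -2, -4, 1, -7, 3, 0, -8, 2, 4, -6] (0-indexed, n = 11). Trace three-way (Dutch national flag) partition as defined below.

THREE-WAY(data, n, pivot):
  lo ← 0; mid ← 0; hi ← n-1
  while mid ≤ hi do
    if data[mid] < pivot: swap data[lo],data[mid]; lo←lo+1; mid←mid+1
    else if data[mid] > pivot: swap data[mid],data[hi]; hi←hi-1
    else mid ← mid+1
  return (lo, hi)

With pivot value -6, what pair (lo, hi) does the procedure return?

(2, 2)

lo=0 mid=0 hi=10
-5>-6: swap(0,10), hi=9 ⇒ [-6, -2, -4, 1, -7, 3, 0, -8, 2, 4, -5]
-6=-6: mid=1
-2>-6: swap(1,9), hi=8 ⇒ [-6, 4, -4, 1, -7, 3, 0, -8, 2, -2, -5]
4>-6: swap(1,8), hi=7 ⇒ [-6, 2, -4, 1, -7, 3, 0, -8, 4, -2, -5]
2>-6: swap(1,7), hi=6 ⇒ [-6, -8, -4, 1, -7, 3, 0, 2, 4, -2, -5]
-8<-6: swap(0,1), lo=1 mid=2 ⇒ [-8, -6, -4, 1, -7, 3, 0, 2, 4, -2, -5]
-4>-6: swap(2,6), hi=5 ⇒ [-8, -6, 0, 1, -7, 3, -4, 2, 4, -2, -5]
0>-6: swap(2,5), hi=4 ⇒ [-8, -6, 3, 1, -7, 0, -4, 2, 4, -2, -5]
3>-6: swap(2,4), hi=3 ⇒ [-8, -6, -7, 1, 3, 0, -4, 2, 4, -2, -5]
-7<-6: swap(1,2), lo=2 mid=3 ⇒ [-8, -7, -6, 1, 3, 0, -4, 2, 4, -2, -5]
1>-6: swap(3,3), hi=2 ⇒ [-8, -7, -6, 1, 3, 0, -4, 2, 4, -2, -5]
done. lo=2 hi=2; data=[-8, -7, -6, 1, 3, 0, -4, 2, 4, -2, -5]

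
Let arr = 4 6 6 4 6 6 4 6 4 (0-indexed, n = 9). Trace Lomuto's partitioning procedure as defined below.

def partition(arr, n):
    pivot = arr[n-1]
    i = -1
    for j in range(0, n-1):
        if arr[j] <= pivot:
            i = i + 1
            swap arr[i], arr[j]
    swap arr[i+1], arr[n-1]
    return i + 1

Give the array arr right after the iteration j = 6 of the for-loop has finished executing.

4 4 4 6 6 6 6 6 4

pivot=4, i=-1
j=0: 4≤4, i=0, swap(0,0) ⇒ 4 6 6 4 6 6 4 6 4
j=1: 6>4, skip
j=2: 6>4, skip
j=3: 4≤4, i=1, swap(1,3) ⇒ 4 4 6 6 6 6 4 6 4
j=4: 6>4, skip
j=5: 6>4, skip
j=6: 4≤4, i=2, swap(2,6) ⇒ 4 4 4 6 6 6 6 6 4
(after j=6) arr = 4 4 4 6 6 6 6 6 4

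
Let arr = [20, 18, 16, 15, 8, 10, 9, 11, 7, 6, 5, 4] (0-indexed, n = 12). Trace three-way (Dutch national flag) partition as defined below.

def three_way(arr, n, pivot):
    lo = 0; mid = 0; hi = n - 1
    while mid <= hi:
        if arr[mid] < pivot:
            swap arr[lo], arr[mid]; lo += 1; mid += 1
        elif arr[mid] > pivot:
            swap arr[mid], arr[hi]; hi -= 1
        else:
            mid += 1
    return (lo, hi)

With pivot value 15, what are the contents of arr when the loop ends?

pivot = 15; lo=0, mid=0, hi=11
arr[mid]=20>15: swap arr[0],arr[11]; hi=10 → [4, 18, 16, 15, 8, 10, 9, 11, 7, 6, 5, 20]
arr[mid]=4<15: swap arr[0],arr[0]; lo=1,mid=1 → [4, 18, 16, 15, 8, 10, 9, 11, 7, 6, 5, 20]
arr[mid]=18>15: swap arr[1],arr[10]; hi=9 → [4, 5, 16, 15, 8, 10, 9, 11, 7, 6, 18, 20]
arr[mid]=5<15: swap arr[1],arr[1]; lo=2,mid=2 → [4, 5, 16, 15, 8, 10, 9, 11, 7, 6, 18, 20]
arr[mid]=16>15: swap arr[2],arr[9]; hi=8 → [4, 5, 6, 15, 8, 10, 9, 11, 7, 16, 18, 20]
arr[mid]=6<15: swap arr[2],arr[2]; lo=3,mid=3 → [4, 5, 6, 15, 8, 10, 9, 11, 7, 16, 18, 20]
arr[mid]=15=15: mid=4
arr[mid]=8<15: swap arr[3],arr[4]; lo=4,mid=5 → [4, 5, 6, 8, 15, 10, 9, 11, 7, 16, 18, 20]
arr[mid]=10<15: swap arr[4],arr[5]; lo=5,mid=6 → [4, 5, 6, 8, 10, 15, 9, 11, 7, 16, 18, 20]
arr[mid]=9<15: swap arr[5],arr[6]; lo=6,mid=7 → [4, 5, 6, 8, 10, 9, 15, 11, 7, 16, 18, 20]
arr[mid]=11<15: swap arr[6],arr[7]; lo=7,mid=8 → [4, 5, 6, 8, 10, 9, 11, 15, 7, 16, 18, 20]
arr[mid]=7<15: swap arr[7],arr[8]; lo=8,mid=9 → [4, 5, 6, 8, 10, 9, 11, 7, 15, 16, 18, 20]
end: lo=8, hi=8; arr = [4, 5, 6, 8, 10, 9, 11, 7, 15, 16, 18, 20]

[4, 5, 6, 8, 10, 9, 11, 7, 15, 16, 18, 20]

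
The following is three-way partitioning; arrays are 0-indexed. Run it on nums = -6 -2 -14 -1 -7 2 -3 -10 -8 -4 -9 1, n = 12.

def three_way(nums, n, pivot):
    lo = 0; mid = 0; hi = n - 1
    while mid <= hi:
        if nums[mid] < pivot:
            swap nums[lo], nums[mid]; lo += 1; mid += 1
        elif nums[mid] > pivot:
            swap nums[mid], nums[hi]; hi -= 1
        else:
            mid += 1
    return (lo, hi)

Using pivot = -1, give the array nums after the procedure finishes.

-6 -2 -14 -7 -9 -3 -10 -8 -4 -1 1 2

lo=0 mid=0 hi=11
-6<-1: swap(0,0), lo=1 mid=1 ⇒ -6 -2 -14 -1 -7 2 -3 -10 -8 -4 -9 1
-2<-1: swap(1,1), lo=2 mid=2 ⇒ -6 -2 -14 -1 -7 2 -3 -10 -8 -4 -9 1
-14<-1: swap(2,2), lo=3 mid=3 ⇒ -6 -2 -14 -1 -7 2 -3 -10 -8 -4 -9 1
-1=-1: mid=4
-7<-1: swap(3,4), lo=4 mid=5 ⇒ -6 -2 -14 -7 -1 2 -3 -10 -8 -4 -9 1
2>-1: swap(5,11), hi=10 ⇒ -6 -2 -14 -7 -1 1 -3 -10 -8 -4 -9 2
1>-1: swap(5,10), hi=9 ⇒ -6 -2 -14 -7 -1 -9 -3 -10 -8 -4 1 2
-9<-1: swap(4,5), lo=5 mid=6 ⇒ -6 -2 -14 -7 -9 -1 -3 -10 -8 -4 1 2
-3<-1: swap(5,6), lo=6 mid=7 ⇒ -6 -2 -14 -7 -9 -3 -1 -10 -8 -4 1 2
-10<-1: swap(6,7), lo=7 mid=8 ⇒ -6 -2 -14 -7 -9 -3 -10 -1 -8 -4 1 2
-8<-1: swap(7,8), lo=8 mid=9 ⇒ -6 -2 -14 -7 -9 -3 -10 -8 -1 -4 1 2
-4<-1: swap(8,9), lo=9 mid=10 ⇒ -6 -2 -14 -7 -9 -3 -10 -8 -4 -1 1 2
done. lo=9 hi=9; nums=-6 -2 -14 -7 -9 -3 -10 -8 -4 -1 1 2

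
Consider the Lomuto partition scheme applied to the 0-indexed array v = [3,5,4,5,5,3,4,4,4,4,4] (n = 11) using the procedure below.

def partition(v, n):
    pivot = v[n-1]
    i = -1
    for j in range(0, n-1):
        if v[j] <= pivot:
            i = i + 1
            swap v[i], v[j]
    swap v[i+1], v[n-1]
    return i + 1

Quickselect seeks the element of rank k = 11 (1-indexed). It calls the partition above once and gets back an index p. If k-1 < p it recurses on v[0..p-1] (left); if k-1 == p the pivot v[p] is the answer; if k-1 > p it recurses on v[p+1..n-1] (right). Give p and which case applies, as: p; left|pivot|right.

7; right

pivot = v[10] = 4; i = -1
j=0: v[0]=3 ≤ 4 → i=0, swap v[0],v[0] (no change) → [3,5,4,5,5,3,4,4,4,4,4]
j=1: v[1]=5 > 4 → no swap
j=2: v[2]=4 ≤ 4 → i=1, swap v[1],v[2] → [3,4,5,5,5,3,4,4,4,4,4]
j=3: v[3]=5 > 4 → no swap
j=4: v[4]=5 > 4 → no swap
j=5: v[5]=3 ≤ 4 → i=2, swap v[2],v[5] → [3,4,3,5,5,5,4,4,4,4,4]
j=6: v[6]=4 ≤ 4 → i=3, swap v[3],v[6] → [3,4,3,4,5,5,5,4,4,4,4]
j=7: v[7]=4 ≤ 4 → i=4, swap v[4],v[7] → [3,4,3,4,4,5,5,5,4,4,4]
j=8: v[8]=4 ≤ 4 → i=5, swap v[5],v[8] → [3,4,3,4,4,4,5,5,5,4,4]
j=9: v[9]=4 ≤ 4 → i=6, swap v[6],v[9] → [3,4,3,4,4,4,4,5,5,5,4]
final swap v[7],v[10] → [3,4,3,4,4,4,4,4,5,5,5]; return 7
p = 7; k-1 = 10 > 7 ⇒ right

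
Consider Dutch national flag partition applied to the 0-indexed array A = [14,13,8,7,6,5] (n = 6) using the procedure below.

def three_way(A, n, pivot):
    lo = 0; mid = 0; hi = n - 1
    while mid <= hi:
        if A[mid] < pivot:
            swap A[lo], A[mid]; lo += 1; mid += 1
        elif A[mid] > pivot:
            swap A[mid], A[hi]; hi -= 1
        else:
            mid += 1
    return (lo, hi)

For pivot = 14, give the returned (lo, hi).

lo=0 mid=0 hi=5
14=14: mid=1
13<14: swap(0,1), lo=1 mid=2 ⇒ [13,14,8,7,6,5]
8<14: swap(1,2), lo=2 mid=3 ⇒ [13,8,14,7,6,5]
7<14: swap(2,3), lo=3 mid=4 ⇒ [13,8,7,14,6,5]
6<14: swap(3,4), lo=4 mid=5 ⇒ [13,8,7,6,14,5]
5<14: swap(4,5), lo=5 mid=6 ⇒ [13,8,7,6,5,14]
done. lo=5 hi=5; A=[13,8,7,6,5,14]

(5, 5)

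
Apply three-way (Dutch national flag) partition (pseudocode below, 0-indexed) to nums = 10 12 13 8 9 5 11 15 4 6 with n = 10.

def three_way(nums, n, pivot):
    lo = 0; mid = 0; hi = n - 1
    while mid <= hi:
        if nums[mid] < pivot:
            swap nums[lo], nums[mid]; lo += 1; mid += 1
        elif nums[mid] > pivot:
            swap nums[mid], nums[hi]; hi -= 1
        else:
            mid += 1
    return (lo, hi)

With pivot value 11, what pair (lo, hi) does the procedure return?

(6, 6)

lo=0 mid=0 hi=9
10<11: swap(0,0), lo=1 mid=1 ⇒ 10 12 13 8 9 5 11 15 4 6
12>11: swap(1,9), hi=8 ⇒ 10 6 13 8 9 5 11 15 4 12
6<11: swap(1,1), lo=2 mid=2 ⇒ 10 6 13 8 9 5 11 15 4 12
13>11: swap(2,8), hi=7 ⇒ 10 6 4 8 9 5 11 15 13 12
4<11: swap(2,2), lo=3 mid=3 ⇒ 10 6 4 8 9 5 11 15 13 12
8<11: swap(3,3), lo=4 mid=4 ⇒ 10 6 4 8 9 5 11 15 13 12
9<11: swap(4,4), lo=5 mid=5 ⇒ 10 6 4 8 9 5 11 15 13 12
5<11: swap(5,5), lo=6 mid=6 ⇒ 10 6 4 8 9 5 11 15 13 12
11=11: mid=7
15>11: swap(7,7), hi=6 ⇒ 10 6 4 8 9 5 11 15 13 12
done. lo=6 hi=6; nums=10 6 4 8 9 5 11 15 13 12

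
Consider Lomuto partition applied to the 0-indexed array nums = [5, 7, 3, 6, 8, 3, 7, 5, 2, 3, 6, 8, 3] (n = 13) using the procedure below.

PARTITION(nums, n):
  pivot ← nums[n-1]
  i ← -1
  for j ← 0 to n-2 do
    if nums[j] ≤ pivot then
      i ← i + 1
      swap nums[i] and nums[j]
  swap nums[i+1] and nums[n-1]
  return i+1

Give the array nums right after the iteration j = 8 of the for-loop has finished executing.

pivot = nums[12] = 3; i = -1
j=0: nums[0]=5 > 3 → no swap
j=1: nums[1]=7 > 3 → no swap
j=2: nums[2]=3 ≤ 3 → i=0, swap nums[0],nums[2] → [3, 7, 5, 6, 8, 3, 7, 5, 2, 3, 6, 8, 3]
j=3: nums[3]=6 > 3 → no swap
j=4: nums[4]=8 > 3 → no swap
j=5: nums[5]=3 ≤ 3 → i=1, swap nums[1],nums[5] → [3, 3, 5, 6, 8, 7, 7, 5, 2, 3, 6, 8, 3]
j=6: nums[6]=7 > 3 → no swap
j=7: nums[7]=5 > 3 → no swap
j=8: nums[8]=2 ≤ 3 → i=2, swap nums[2],nums[8] → [3, 3, 2, 6, 8, 7, 7, 5, 5, 3, 6, 8, 3]
(after j=8) nums = [3, 3, 2, 6, 8, 7, 7, 5, 5, 3, 6, 8, 3]

[3, 3, 2, 6, 8, 7, 7, 5, 5, 3, 6, 8, 3]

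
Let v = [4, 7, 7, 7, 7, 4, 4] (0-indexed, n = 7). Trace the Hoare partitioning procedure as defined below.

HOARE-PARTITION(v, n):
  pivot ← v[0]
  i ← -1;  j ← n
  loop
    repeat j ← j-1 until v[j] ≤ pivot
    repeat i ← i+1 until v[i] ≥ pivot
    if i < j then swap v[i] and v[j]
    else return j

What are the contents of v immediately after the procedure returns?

pivot = v[0] = 4; i = -1, j = 7
j→6 (v[6]=4≤4), i→0 (v[0]=4≥4); i<j, swap → [4, 7, 7, 7, 7, 4, 4]
j→5 (v[5]=4≤4), i→1 (v[1]=7≥4); i<j, swap → [4, 4, 7, 7, 7, 7, 4]
j→1, i→2; i≥j, return j=1. v = [4, 4, 7, 7, 7, 7, 4]

[4, 4, 7, 7, 7, 7, 4]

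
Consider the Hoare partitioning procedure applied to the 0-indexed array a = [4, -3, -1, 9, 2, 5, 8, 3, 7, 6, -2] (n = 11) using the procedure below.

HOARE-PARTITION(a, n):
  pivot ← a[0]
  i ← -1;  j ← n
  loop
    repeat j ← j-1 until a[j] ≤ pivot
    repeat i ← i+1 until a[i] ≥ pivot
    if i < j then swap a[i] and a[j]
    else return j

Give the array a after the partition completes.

pivot=4
j stops at 10 (-2), i stops at 0 (4); swap ⇒ [-2, -3, -1, 9, 2, 5, 8, 3, 7, 6, 4]
j stops at 7 (3), i stops at 3 (9); swap ⇒ [-2, -3, -1, 3, 2, 5, 8, 9, 7, 6, 4]
j stops at 4, i stops at 5; i≥j ⇒ return 4. a=[-2, -3, -1, 3, 2, 5, 8, 9, 7, 6, 4]

[-2, -3, -1, 3, 2, 5, 8, 9, 7, 6, 4]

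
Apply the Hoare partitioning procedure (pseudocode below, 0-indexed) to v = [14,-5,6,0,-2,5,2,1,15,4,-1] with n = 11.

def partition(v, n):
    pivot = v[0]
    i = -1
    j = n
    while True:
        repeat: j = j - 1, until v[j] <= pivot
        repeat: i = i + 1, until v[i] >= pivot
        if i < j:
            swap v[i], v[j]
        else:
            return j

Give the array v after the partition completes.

pivot = v[0] = 14; i = -1, j = 11
j→10 (v[10]=-1≤14), i→0 (v[0]=14≥14); i<j, swap → [-1,-5,6,0,-2,5,2,1,15,4,14]
j→9 (v[9]=4≤14), i→8 (v[8]=15≥14); i<j, swap → [-1,-5,6,0,-2,5,2,1,4,15,14]
j→8, i→9; i≥j, return j=8. v = [-1,-5,6,0,-2,5,2,1,4,15,14]

[-1,-5,6,0,-2,5,2,1,4,15,14]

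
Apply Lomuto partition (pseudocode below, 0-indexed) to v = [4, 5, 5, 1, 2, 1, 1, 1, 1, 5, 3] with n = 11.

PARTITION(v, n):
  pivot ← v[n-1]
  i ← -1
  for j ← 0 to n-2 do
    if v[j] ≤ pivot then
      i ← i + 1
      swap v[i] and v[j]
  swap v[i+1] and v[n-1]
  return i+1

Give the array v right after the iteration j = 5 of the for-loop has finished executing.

pivot = v[10] = 3; i = -1
j=0: v[0]=4 > 3 → no swap
j=1: v[1]=5 > 3 → no swap
j=2: v[2]=5 > 3 → no swap
j=3: v[3]=1 ≤ 3 → i=0, swap v[0],v[3] → [1, 5, 5, 4, 2, 1, 1, 1, 1, 5, 3]
j=4: v[4]=2 ≤ 3 → i=1, swap v[1],v[4] → [1, 2, 5, 4, 5, 1, 1, 1, 1, 5, 3]
j=5: v[5]=1 ≤ 3 → i=2, swap v[2],v[5] → [1, 2, 1, 4, 5, 5, 1, 1, 1, 5, 3]
(after j=5) v = [1, 2, 1, 4, 5, 5, 1, 1, 1, 5, 3]

[1, 2, 1, 4, 5, 5, 1, 1, 1, 5, 3]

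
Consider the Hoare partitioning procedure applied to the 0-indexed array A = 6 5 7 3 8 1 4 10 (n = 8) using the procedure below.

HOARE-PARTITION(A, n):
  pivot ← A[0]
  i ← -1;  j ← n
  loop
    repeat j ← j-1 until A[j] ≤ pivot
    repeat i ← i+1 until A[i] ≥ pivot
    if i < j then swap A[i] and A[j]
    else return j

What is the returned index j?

3

pivot=6
j stops at 6 (4), i stops at 0 (6); swap ⇒ 4 5 7 3 8 1 6 10
j stops at 5 (1), i stops at 2 (7); swap ⇒ 4 5 1 3 8 7 6 10
j stops at 3, i stops at 4; i≥j ⇒ return 3. A=4 5 1 3 8 7 6 10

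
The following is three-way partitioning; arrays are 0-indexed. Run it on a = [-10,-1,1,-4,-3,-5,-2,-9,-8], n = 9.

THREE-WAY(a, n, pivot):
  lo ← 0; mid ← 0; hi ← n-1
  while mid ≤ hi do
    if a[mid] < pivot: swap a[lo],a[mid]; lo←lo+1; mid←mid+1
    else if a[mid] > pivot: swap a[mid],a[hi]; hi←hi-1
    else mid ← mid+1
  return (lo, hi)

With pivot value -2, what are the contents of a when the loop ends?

[-10,-8,-9,-4,-3,-5,-2,1,-1]

lo=0 mid=0 hi=8
-10<-2: swap(0,0), lo=1 mid=1 ⇒ [-10,-1,1,-4,-3,-5,-2,-9,-8]
-1>-2: swap(1,8), hi=7 ⇒ [-10,-8,1,-4,-3,-5,-2,-9,-1]
-8<-2: swap(1,1), lo=2 mid=2 ⇒ [-10,-8,1,-4,-3,-5,-2,-9,-1]
1>-2: swap(2,7), hi=6 ⇒ [-10,-8,-9,-4,-3,-5,-2,1,-1]
-9<-2: swap(2,2), lo=3 mid=3 ⇒ [-10,-8,-9,-4,-3,-5,-2,1,-1]
-4<-2: swap(3,3), lo=4 mid=4 ⇒ [-10,-8,-9,-4,-3,-5,-2,1,-1]
-3<-2: swap(4,4), lo=5 mid=5 ⇒ [-10,-8,-9,-4,-3,-5,-2,1,-1]
-5<-2: swap(5,5), lo=6 mid=6 ⇒ [-10,-8,-9,-4,-3,-5,-2,1,-1]
-2=-2: mid=7
done. lo=6 hi=6; a=[-10,-8,-9,-4,-3,-5,-2,1,-1]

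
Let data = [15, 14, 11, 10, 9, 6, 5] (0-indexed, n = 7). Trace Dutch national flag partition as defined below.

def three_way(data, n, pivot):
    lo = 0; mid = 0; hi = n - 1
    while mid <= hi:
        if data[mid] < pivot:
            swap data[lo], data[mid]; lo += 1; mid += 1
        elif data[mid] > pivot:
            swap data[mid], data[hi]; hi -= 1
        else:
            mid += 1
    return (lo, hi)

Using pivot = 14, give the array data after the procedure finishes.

[5, 11, 10, 9, 6, 14, 15]

pivot = 14; lo=0, mid=0, hi=6
data[mid]=15>14: swap data[0],data[6]; hi=5 → [5, 14, 11, 10, 9, 6, 15]
data[mid]=5<14: swap data[0],data[0]; lo=1,mid=1 → [5, 14, 11, 10, 9, 6, 15]
data[mid]=14=14: mid=2
data[mid]=11<14: swap data[1],data[2]; lo=2,mid=3 → [5, 11, 14, 10, 9, 6, 15]
data[mid]=10<14: swap data[2],data[3]; lo=3,mid=4 → [5, 11, 10, 14, 9, 6, 15]
data[mid]=9<14: swap data[3],data[4]; lo=4,mid=5 → [5, 11, 10, 9, 14, 6, 15]
data[mid]=6<14: swap data[4],data[5]; lo=5,mid=6 → [5, 11, 10, 9, 6, 14, 15]
end: lo=5, hi=5; data = [5, 11, 10, 9, 6, 14, 15]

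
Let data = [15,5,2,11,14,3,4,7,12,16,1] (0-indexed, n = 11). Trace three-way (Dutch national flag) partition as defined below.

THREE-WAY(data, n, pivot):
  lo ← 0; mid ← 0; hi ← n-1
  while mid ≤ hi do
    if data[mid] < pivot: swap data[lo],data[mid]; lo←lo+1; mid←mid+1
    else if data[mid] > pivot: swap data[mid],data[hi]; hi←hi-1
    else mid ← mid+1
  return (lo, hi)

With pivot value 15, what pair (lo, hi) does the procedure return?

pivot = 15; lo=0, mid=0, hi=10
data[mid]=15=15: mid=1
data[mid]=5<15: swap data[0],data[1]; lo=1,mid=2 → [5,15,2,11,14,3,4,7,12,16,1]
data[mid]=2<15: swap data[1],data[2]; lo=2,mid=3 → [5,2,15,11,14,3,4,7,12,16,1]
data[mid]=11<15: swap data[2],data[3]; lo=3,mid=4 → [5,2,11,15,14,3,4,7,12,16,1]
data[mid]=14<15: swap data[3],data[4]; lo=4,mid=5 → [5,2,11,14,15,3,4,7,12,16,1]
data[mid]=3<15: swap data[4],data[5]; lo=5,mid=6 → [5,2,11,14,3,15,4,7,12,16,1]
data[mid]=4<15: swap data[5],data[6]; lo=6,mid=7 → [5,2,11,14,3,4,15,7,12,16,1]
data[mid]=7<15: swap data[6],data[7]; lo=7,mid=8 → [5,2,11,14,3,4,7,15,12,16,1]
data[mid]=12<15: swap data[7],data[8]; lo=8,mid=9 → [5,2,11,14,3,4,7,12,15,16,1]
data[mid]=16>15: swap data[9],data[10]; hi=9 → [5,2,11,14,3,4,7,12,15,1,16]
data[mid]=1<15: swap data[8],data[9]; lo=9,mid=10 → [5,2,11,14,3,4,7,12,1,15,16]
end: lo=9, hi=9; data = [5,2,11,14,3,4,7,12,1,15,16]

(9, 9)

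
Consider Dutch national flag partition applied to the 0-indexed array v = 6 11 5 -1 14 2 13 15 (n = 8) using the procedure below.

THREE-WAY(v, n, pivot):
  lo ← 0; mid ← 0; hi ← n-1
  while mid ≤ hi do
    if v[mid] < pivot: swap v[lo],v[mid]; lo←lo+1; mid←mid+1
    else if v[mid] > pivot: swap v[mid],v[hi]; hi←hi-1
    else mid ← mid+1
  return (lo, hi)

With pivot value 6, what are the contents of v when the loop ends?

lo=0 mid=0 hi=7
6=6: mid=1
11>6: swap(1,7), hi=6 ⇒ 6 15 5 -1 14 2 13 11
15>6: swap(1,6), hi=5 ⇒ 6 13 5 -1 14 2 15 11
13>6: swap(1,5), hi=4 ⇒ 6 2 5 -1 14 13 15 11
2<6: swap(0,1), lo=1 mid=2 ⇒ 2 6 5 -1 14 13 15 11
5<6: swap(1,2), lo=2 mid=3 ⇒ 2 5 6 -1 14 13 15 11
-1<6: swap(2,3), lo=3 mid=4 ⇒ 2 5 -1 6 14 13 15 11
14>6: swap(4,4), hi=3 ⇒ 2 5 -1 6 14 13 15 11
done. lo=3 hi=3; v=2 5 -1 6 14 13 15 11

2 5 -1 6 14 13 15 11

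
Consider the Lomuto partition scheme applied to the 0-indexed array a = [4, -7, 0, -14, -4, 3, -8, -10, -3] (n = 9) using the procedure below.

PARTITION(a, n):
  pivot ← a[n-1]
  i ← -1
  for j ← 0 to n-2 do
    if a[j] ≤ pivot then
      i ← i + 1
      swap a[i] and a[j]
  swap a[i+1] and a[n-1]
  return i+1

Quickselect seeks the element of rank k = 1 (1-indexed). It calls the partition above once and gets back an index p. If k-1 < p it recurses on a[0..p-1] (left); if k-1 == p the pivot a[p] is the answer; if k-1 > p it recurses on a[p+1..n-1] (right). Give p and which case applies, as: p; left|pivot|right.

5; left

pivot=-3, i=-1
j=0: 4>-3, skip
j=1: -7≤-3, i=0, swap(0,1) ⇒ [-7, 4, 0, -14, -4, 3, -8, -10, -3]
j=2: 0>-3, skip
j=3: -14≤-3, i=1, swap(1,3) ⇒ [-7, -14, 0, 4, -4, 3, -8, -10, -3]
j=4: -4≤-3, i=2, swap(2,4) ⇒ [-7, -14, -4, 4, 0, 3, -8, -10, -3]
j=5: 3>-3, skip
j=6: -8≤-3, i=3, swap(3,6) ⇒ [-7, -14, -4, -8, 0, 3, 4, -10, -3]
j=7: -10≤-3, i=4, swap(4,7) ⇒ [-7, -14, -4, -8, -10, 3, 4, 0, -3]
swap(5,8) ⇒ [-7, -14, -4, -8, -10, -3, 4, 0, 3]; return 5
p = 5; k-1 = 0 < 5 ⇒ left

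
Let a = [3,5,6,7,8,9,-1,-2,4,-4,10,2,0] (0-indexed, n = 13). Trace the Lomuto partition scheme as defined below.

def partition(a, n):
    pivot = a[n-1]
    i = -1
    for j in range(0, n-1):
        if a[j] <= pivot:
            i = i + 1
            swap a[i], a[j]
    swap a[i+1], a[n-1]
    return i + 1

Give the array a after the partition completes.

[-1,-2,-4,0,8,9,3,5,4,6,10,2,7]

pivot = a[12] = 0; i = -1
j=0: a[0]=3 > 0 → no swap
j=1: a[1]=5 > 0 → no swap
j=2: a[2]=6 > 0 → no swap
j=3: a[3]=7 > 0 → no swap
j=4: a[4]=8 > 0 → no swap
j=5: a[5]=9 > 0 → no swap
j=6: a[6]=-1 ≤ 0 → i=0, swap a[0],a[6] → [-1,5,6,7,8,9,3,-2,4,-4,10,2,0]
j=7: a[7]=-2 ≤ 0 → i=1, swap a[1],a[7] → [-1,-2,6,7,8,9,3,5,4,-4,10,2,0]
j=8: a[8]=4 > 0 → no swap
j=9: a[9]=-4 ≤ 0 → i=2, swap a[2],a[9] → [-1,-2,-4,7,8,9,3,5,4,6,10,2,0]
j=10: a[10]=10 > 0 → no swap
j=11: a[11]=2 > 0 → no swap
final swap a[3],a[12] → [-1,-2,-4,0,8,9,3,5,4,6,10,2,7]; return 3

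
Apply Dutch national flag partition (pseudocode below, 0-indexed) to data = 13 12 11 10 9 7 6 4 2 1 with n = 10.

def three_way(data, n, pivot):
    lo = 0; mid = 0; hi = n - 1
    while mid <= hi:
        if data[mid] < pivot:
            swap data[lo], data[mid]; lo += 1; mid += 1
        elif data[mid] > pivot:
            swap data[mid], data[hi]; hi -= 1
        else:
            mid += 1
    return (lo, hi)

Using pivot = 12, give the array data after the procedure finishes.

pivot = 12; lo=0, mid=0, hi=9
data[mid]=13>12: swap data[0],data[9]; hi=8 → 1 12 11 10 9 7 6 4 2 13
data[mid]=1<12: swap data[0],data[0]; lo=1,mid=1 → 1 12 11 10 9 7 6 4 2 13
data[mid]=12=12: mid=2
data[mid]=11<12: swap data[1],data[2]; lo=2,mid=3 → 1 11 12 10 9 7 6 4 2 13
data[mid]=10<12: swap data[2],data[3]; lo=3,mid=4 → 1 11 10 12 9 7 6 4 2 13
data[mid]=9<12: swap data[3],data[4]; lo=4,mid=5 → 1 11 10 9 12 7 6 4 2 13
data[mid]=7<12: swap data[4],data[5]; lo=5,mid=6 → 1 11 10 9 7 12 6 4 2 13
data[mid]=6<12: swap data[5],data[6]; lo=6,mid=7 → 1 11 10 9 7 6 12 4 2 13
data[mid]=4<12: swap data[6],data[7]; lo=7,mid=8 → 1 11 10 9 7 6 4 12 2 13
data[mid]=2<12: swap data[7],data[8]; lo=8,mid=9 → 1 11 10 9 7 6 4 2 12 13
end: lo=8, hi=8; data = 1 11 10 9 7 6 4 2 12 13

1 11 10 9 7 6 4 2 12 13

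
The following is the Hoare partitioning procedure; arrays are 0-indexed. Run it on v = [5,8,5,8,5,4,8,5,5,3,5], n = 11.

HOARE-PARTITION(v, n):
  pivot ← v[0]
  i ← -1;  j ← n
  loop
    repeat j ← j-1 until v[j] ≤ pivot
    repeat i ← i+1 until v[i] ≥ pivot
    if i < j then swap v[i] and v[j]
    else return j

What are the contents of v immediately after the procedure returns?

[5,3,5,5,4,5,8,8,5,8,5]

pivot=5
j stops at 10 (5), i stops at 0 (5); swap ⇒ [5,8,5,8,5,4,8,5,5,3,5]
j stops at 9 (3), i stops at 1 (8); swap ⇒ [5,3,5,8,5,4,8,5,5,8,5]
j stops at 8 (5), i stops at 2 (5); swap ⇒ [5,3,5,8,5,4,8,5,5,8,5]
j stops at 7 (5), i stops at 3 (8); swap ⇒ [5,3,5,5,5,4,8,8,5,8,5]
j stops at 5 (4), i stops at 4 (5); swap ⇒ [5,3,5,5,4,5,8,8,5,8,5]
j stops at 4, i stops at 5; i≥j ⇒ return 4. v=[5,3,5,5,4,5,8,8,5,8,5]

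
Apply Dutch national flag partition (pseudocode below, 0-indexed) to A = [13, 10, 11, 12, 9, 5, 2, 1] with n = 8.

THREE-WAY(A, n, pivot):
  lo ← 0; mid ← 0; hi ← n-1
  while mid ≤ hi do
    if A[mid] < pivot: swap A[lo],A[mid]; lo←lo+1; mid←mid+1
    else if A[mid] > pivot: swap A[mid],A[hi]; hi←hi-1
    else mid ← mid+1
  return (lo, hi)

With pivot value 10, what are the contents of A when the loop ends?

pivot = 10; lo=0, mid=0, hi=7
A[mid]=13>10: swap A[0],A[7]; hi=6 → [1, 10, 11, 12, 9, 5, 2, 13]
A[mid]=1<10: swap A[0],A[0]; lo=1,mid=1 → [1, 10, 11, 12, 9, 5, 2, 13]
A[mid]=10=10: mid=2
A[mid]=11>10: swap A[2],A[6]; hi=5 → [1, 10, 2, 12, 9, 5, 11, 13]
A[mid]=2<10: swap A[1],A[2]; lo=2,mid=3 → [1, 2, 10, 12, 9, 5, 11, 13]
A[mid]=12>10: swap A[3],A[5]; hi=4 → [1, 2, 10, 5, 9, 12, 11, 13]
A[mid]=5<10: swap A[2],A[3]; lo=3,mid=4 → [1, 2, 5, 10, 9, 12, 11, 13]
A[mid]=9<10: swap A[3],A[4]; lo=4,mid=5 → [1, 2, 5, 9, 10, 12, 11, 13]
end: lo=4, hi=4; A = [1, 2, 5, 9, 10, 12, 11, 13]

[1, 2, 5, 9, 10, 12, 11, 13]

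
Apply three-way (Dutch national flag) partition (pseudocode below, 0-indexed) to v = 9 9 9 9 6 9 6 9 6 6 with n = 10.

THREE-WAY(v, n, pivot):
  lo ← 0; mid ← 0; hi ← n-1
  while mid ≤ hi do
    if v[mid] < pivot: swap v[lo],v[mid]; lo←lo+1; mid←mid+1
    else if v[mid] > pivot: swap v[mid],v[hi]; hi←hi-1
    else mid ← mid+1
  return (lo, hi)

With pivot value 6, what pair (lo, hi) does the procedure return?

(0, 3)

pivot = 6; lo=0, mid=0, hi=9
v[mid]=9>6: swap v[0],v[9]; hi=8 → 6 9 9 9 6 9 6 9 6 9
v[mid]=6=6: mid=1
v[mid]=9>6: swap v[1],v[8]; hi=7 → 6 6 9 9 6 9 6 9 9 9
v[mid]=6=6: mid=2
v[mid]=9>6: swap v[2],v[7]; hi=6 → 6 6 9 9 6 9 6 9 9 9
v[mid]=9>6: swap v[2],v[6]; hi=5 → 6 6 6 9 6 9 9 9 9 9
v[mid]=6=6: mid=3
v[mid]=9>6: swap v[3],v[5]; hi=4 → 6 6 6 9 6 9 9 9 9 9
v[mid]=9>6: swap v[3],v[4]; hi=3 → 6 6 6 6 9 9 9 9 9 9
v[mid]=6=6: mid=4
end: lo=0, hi=3; v = 6 6 6 6 9 9 9 9 9 9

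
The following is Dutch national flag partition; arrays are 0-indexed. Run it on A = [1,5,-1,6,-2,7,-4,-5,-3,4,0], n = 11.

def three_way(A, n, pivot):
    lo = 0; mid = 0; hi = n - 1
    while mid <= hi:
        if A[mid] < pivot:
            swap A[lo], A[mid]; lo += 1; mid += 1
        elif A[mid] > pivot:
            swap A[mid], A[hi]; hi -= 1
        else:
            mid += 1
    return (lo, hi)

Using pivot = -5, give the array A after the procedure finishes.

pivot = -5; lo=0, mid=0, hi=10
A[mid]=1>-5: swap A[0],A[10]; hi=9 → [0,5,-1,6,-2,7,-4,-5,-3,4,1]
A[mid]=0>-5: swap A[0],A[9]; hi=8 → [4,5,-1,6,-2,7,-4,-5,-3,0,1]
A[mid]=4>-5: swap A[0],A[8]; hi=7 → [-3,5,-1,6,-2,7,-4,-5,4,0,1]
A[mid]=-3>-5: swap A[0],A[7]; hi=6 → [-5,5,-1,6,-2,7,-4,-3,4,0,1]
A[mid]=-5=-5: mid=1
A[mid]=5>-5: swap A[1],A[6]; hi=5 → [-5,-4,-1,6,-2,7,5,-3,4,0,1]
A[mid]=-4>-5: swap A[1],A[5]; hi=4 → [-5,7,-1,6,-2,-4,5,-3,4,0,1]
A[mid]=7>-5: swap A[1],A[4]; hi=3 → [-5,-2,-1,6,7,-4,5,-3,4,0,1]
A[mid]=-2>-5: swap A[1],A[3]; hi=2 → [-5,6,-1,-2,7,-4,5,-3,4,0,1]
A[mid]=6>-5: swap A[1],A[2]; hi=1 → [-5,-1,6,-2,7,-4,5,-3,4,0,1]
A[mid]=-1>-5: swap A[1],A[1]; hi=0 → [-5,-1,6,-2,7,-4,5,-3,4,0,1]
end: lo=0, hi=0; A = [-5,-1,6,-2,7,-4,5,-3,4,0,1]

[-5,-1,6,-2,7,-4,5,-3,4,0,1]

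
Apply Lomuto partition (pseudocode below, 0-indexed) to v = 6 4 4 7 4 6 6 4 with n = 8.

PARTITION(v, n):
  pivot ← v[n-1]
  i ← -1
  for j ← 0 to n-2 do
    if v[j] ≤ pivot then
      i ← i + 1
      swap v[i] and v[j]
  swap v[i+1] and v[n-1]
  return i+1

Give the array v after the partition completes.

4 4 4 4 6 6 6 7

pivot = v[7] = 4; i = -1
j=0: v[0]=6 > 4 → no swap
j=1: v[1]=4 ≤ 4 → i=0, swap v[0],v[1] → 4 6 4 7 4 6 6 4
j=2: v[2]=4 ≤ 4 → i=1, swap v[1],v[2] → 4 4 6 7 4 6 6 4
j=3: v[3]=7 > 4 → no swap
j=4: v[4]=4 ≤ 4 → i=2, swap v[2],v[4] → 4 4 4 7 6 6 6 4
j=5: v[5]=6 > 4 → no swap
j=6: v[6]=6 > 4 → no swap
final swap v[3],v[7] → 4 4 4 4 6 6 6 7; return 3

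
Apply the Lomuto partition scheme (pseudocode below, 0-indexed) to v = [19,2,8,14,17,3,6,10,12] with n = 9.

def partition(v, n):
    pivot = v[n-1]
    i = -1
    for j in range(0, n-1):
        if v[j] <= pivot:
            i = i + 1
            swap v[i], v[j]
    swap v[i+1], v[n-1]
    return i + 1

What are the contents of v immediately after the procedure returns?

[2,8,3,6,10,12,14,17,19]

pivot=12, i=-1
j=0: 19>12, skip
j=1: 2≤12, i=0, swap(0,1) ⇒ [2,19,8,14,17,3,6,10,12]
j=2: 8≤12, i=1, swap(1,2) ⇒ [2,8,19,14,17,3,6,10,12]
j=3: 14>12, skip
j=4: 17>12, skip
j=5: 3≤12, i=2, swap(2,5) ⇒ [2,8,3,14,17,19,6,10,12]
j=6: 6≤12, i=3, swap(3,6) ⇒ [2,8,3,6,17,19,14,10,12]
j=7: 10≤12, i=4, swap(4,7) ⇒ [2,8,3,6,10,19,14,17,12]
swap(5,8) ⇒ [2,8,3,6,10,12,14,17,19]; return 5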